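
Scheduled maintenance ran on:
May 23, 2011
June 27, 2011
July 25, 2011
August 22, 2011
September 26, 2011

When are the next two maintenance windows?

October 24, 2011; November 28, 2011

These are Mondays at 28- or 35-day spacing (35, 28, 28, 35).
The pattern: 4th Monday of the month.
October 2011 — 4th Monday is October 24, 2011.
4th Monday of November 2011: November 28, 2011.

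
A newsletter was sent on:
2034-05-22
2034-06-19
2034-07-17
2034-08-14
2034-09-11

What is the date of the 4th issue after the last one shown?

2035-01-01

Every event comes 28 days after the last (28, 28, 28, 28).
2034-09-11 + 28 days = 2034-10-09.
2034-10-09 + 28 days = 2034-11-06.
2034-11-06 + 28 days = 2034-12-04.
2034-12-04 + 28 days = 2035-01-01.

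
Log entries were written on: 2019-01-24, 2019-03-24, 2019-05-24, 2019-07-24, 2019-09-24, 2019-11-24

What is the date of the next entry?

Each date is the 24th; the gaps (59, 61, 61, 62, 61) track the month lengths.
The rule is the 24th of every 2 months.
January 2020: 2020-01-24.

2020-01-24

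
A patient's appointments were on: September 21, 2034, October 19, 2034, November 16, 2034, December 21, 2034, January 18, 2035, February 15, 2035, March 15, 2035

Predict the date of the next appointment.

Gaps: 28, 28, 35, 28, 28, 28 days — a mix of 28 and 35. Every date is a Thursday.
Each is the 3rd Thursday of its month.
3rd Thursday of April 2035: April 19, 2035.

April 19, 2035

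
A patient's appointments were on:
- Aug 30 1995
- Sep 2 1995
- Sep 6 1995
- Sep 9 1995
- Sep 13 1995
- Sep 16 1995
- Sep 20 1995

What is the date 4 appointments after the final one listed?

Oct 4 1995

The gap pattern 3, 4, 3, 4, 3, 4 repeats every 2 events.
These are the Wednesdays and Saturdays of each week.
The following Saturday is Sep 23 1995.
Next Wednesday: Sep 27 1995.
The following Saturday is Sep 30 1995.
Next Wednesday: Oct 4 1995.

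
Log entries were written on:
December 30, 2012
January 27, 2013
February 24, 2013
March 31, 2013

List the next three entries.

Every date is a Sunday; gaps 28, 28, 35 days.
Each is the last Sunday of its month (at least one falls on the 29th or later, ruling out '4th Sunday').
Last Sunday of April 2013: April 28, 2013.
May 2013 ends with Sunday May 26, 2013.
June 2013 ends with Sunday June 30, 2013.

April 28, 2013; May 26, 2013; June 30, 2013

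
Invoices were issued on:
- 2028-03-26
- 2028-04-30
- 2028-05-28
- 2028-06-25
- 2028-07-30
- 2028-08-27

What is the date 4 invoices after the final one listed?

Every date is a Sunday; gaps 35, 28, 28, 35, 28 days.
Each is the last Sunday of its month (at least one falls on the 29th or later, ruling out '4th Sunday').
Last Sunday of September 2028: 2028-09-24.
October 2028 ends with Sunday 2028-10-29.
November 2028 ends with Sunday 2028-11-26.
Last Sunday of December 2028: 2028-12-31.

2028-12-31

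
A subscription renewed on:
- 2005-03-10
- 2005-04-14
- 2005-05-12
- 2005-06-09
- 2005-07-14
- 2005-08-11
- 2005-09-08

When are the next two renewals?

2005-10-13, 2005-11-10

These are Thursdays at 28- or 35-day spacing (35, 28, 28, 35, 28, 28).
The pattern: 2nd Thursday of the month.
2nd Thursday of October 2005: 2005-10-13.
2nd Thursday of November 2005: 2005-11-10.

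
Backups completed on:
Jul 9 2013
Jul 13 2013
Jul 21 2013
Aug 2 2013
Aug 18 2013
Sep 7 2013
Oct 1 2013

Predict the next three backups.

Oct 29 2013, Nov 30 2013, Jan 5 2014

Gaps: 4, 8, 12, 16, 20, 24 days — each gap is 4 larger than the previous one.
Next gap: 28 days. Oct 1 2013 + 28 days = Oct 29 2013.
Next gap: 32 days. Oct 29 2013 + 32 days = Nov 30 2013.
Next gap: 36 days. Nov 30 2013 + 36 days = Jan 5 2014.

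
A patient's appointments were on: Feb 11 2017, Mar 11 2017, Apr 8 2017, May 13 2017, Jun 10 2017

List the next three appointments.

Gaps: 28, 28, 35, 28 days — a mix of 28 and 35. Every date is a Saturday.
Each is the 2nd Saturday of its month.
2nd Saturday of July 2017: Jul 8 2017.
August 2017 — 2nd Saturday is Aug 12 2017.
2nd Saturday of September 2017: Sep 9 2017.

Jul 8 2017, Aug 12 2017, Sep 9 2017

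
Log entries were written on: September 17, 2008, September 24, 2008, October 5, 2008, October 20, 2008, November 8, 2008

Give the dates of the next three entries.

December 1, 2008; December 28, 2008; January 28, 2009

Gaps: 7, 11, 15, 19 days — each gap is 4 larger than the previous one.
Next gap: 23 days. November 8, 2008 + 23 days = December 1, 2008.
Next gap: 27 days. December 1, 2008 + 27 days = December 28, 2008.
Next gap: 31 days. December 28, 2008 + 31 days = January 28, 2009.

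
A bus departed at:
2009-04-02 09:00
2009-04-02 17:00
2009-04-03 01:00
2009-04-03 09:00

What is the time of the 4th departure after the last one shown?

Spacing: 8, 8, 8 h — constant 8 h.
2009-04-03 09:00 + 8 h = 2009-04-03 17:00.
2009-04-03 17:00 + 8 h = 2009-04-04 01:00.
2009-04-04 01:00 + 8 h = 2009-04-04 09:00.
2009-04-04 09:00 + 8 h = 2009-04-04 17:00.

2009-04-04 17:00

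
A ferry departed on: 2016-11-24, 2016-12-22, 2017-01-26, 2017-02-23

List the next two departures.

Gaps: 28, 35, 28 days — a mix of 28 and 35. Every date is a Thursday.
Each is the 4th Thursday of its month.
March 2017 — 4th Thursday is 2017-03-23.
April 2017 — 4th Thursday is 2017-04-27.

2017-03-23, 2017-04-27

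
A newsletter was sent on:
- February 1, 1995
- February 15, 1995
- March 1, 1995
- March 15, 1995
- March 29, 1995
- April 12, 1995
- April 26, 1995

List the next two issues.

May 10, 1995; May 24, 1995

Gaps between consecutive events: 14, 14, 14, 14, 14, 14 days — a constant 14-day interval.
April 26, 1995 + 14 days = May 10, 1995.
May 10, 1995 + 14 days = May 24, 1995.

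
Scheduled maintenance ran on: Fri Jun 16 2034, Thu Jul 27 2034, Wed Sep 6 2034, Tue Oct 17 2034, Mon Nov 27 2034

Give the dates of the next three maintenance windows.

Gaps between consecutive events: 41, 41, 41, 41 days — a constant 41-day interval.
Mon Nov 27 2034 + 41 days = Sun Jan 7 2035.
Sun Jan 7 2035 + 41 days = Sat Feb 17 2035.
Sat Feb 17 2035 + 41 days = Fri Mar 30 2035.

Sun Jan 7 2035, Sat Feb 17 2035, Fri Mar 30 2035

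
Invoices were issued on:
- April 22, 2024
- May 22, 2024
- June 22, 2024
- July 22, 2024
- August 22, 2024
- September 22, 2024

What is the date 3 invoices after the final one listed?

December 22, 2024

Each date is the 22nd; the gaps (30, 31, 30, 31, 31) track the month lengths.
The rule is the 22nd of each month.
October 2024: October 22, 2024.
November 2024: November 22, 2024.
December 2024: December 22, 2024.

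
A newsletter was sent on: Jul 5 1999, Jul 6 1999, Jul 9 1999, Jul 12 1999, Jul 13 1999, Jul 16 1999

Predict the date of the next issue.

The gap pattern 1, 3, 3, 1, 3 repeats every 3 events.
These are the Mondays, Tuesdays and Fridays of each week.
The following Monday is Jul 19 1999.

Jul 19 1999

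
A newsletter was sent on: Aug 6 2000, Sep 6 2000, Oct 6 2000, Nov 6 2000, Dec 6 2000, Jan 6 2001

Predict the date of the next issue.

Gaps: 31, 30, 31, 30, 31 days — not constant. Every event is on the 6th of the month.
Pattern: the 6th of each month.
Next: February 2001 → Feb 6 2001.

Feb 6 2001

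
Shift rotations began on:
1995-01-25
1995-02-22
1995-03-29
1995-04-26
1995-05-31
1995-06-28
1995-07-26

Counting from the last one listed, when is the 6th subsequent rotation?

Every date is a Wednesday; gaps 28, 35, 28, 35, 28, 28 days.
Each is the last Wednesday of its month (at least one falls on the 29th or later, ruling out '4th Wednesday').
Last Wednesday of August 1995: 1995-08-30.
Last Wednesday of September 1995: 1995-09-27.
October 1995 ends with Wednesday 1995-10-25.
November 1995 ends with Wednesday 1995-11-29.
Last Wednesday of December 1995: 1995-12-27.
Last Wednesday of January 1996: 1996-01-31.

1996-01-31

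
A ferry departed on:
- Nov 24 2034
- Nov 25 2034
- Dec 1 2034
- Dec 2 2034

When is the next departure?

Dec 8 2034

The gap pattern 1, 6, 1 repeats every 2 events.
These are the Fridays and Saturdays of each week.
Next Friday: Dec 8 2034.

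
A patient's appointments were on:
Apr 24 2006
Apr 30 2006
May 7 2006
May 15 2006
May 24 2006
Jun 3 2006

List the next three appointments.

Gaps: 6, 7, 8, 9, 10 days — each gap is 1 larger than the previous one.
Next gap: 11 days. Jun 3 2006 + 11 days = Jun 14 2006.
Next gap: 12 days. Jun 14 2006 + 12 days = Jun 26 2006.
Next gap: 13 days. Jun 26 2006 + 13 days = Jul 9 2006.

Jun 14 2006, Jun 26 2006, Jul 9 2006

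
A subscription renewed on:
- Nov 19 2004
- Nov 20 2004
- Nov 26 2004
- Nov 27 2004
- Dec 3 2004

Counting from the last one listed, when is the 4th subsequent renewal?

Every event lands on a Friday or Saturday (gaps cycle 1, 6, 1, 6).
So the schedule is: every Friday and Saturday.
The following Saturday is Dec 4 2004.
The following Friday is Dec 10 2004.
The following Saturday is Dec 11 2004.
The following Friday is Dec 17 2004.

Dec 17 2004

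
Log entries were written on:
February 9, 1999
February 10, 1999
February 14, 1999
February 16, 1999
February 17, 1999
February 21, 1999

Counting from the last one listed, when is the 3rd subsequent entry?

February 28, 1999

The gap pattern 1, 4, 2, 1, 4 repeats every 3 events.
These are the Tuesdays, Wednesdays and Sundays of each week.
Next Tuesday: February 23, 1999.
The following Wednesday is February 24, 1999.
The following Sunday is February 28, 1999.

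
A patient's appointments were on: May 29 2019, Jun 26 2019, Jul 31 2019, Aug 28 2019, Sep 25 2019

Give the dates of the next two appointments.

Oct 30 2019, Nov 27 2019

Every date is a Wednesday; gaps 28, 35, 28, 28 days.
Each is the last Wednesday of its month (at least one falls on the 29th or later, ruling out '4th Wednesday').
Last Wednesday of October 2019: Oct 30 2019.
November 2019 ends with Wednesday Nov 27 2019.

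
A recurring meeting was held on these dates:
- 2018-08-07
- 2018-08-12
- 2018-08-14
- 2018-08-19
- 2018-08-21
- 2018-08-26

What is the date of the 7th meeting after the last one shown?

2018-09-18

The gap pattern 5, 2, 5, 2, 5 repeats every 2 events.
These are the Tuesdays and Sundays of each week.
Next Tuesday: 2018-08-28.
The following Sunday is 2018-09-02.
The following Tuesday is 2018-09-04.
The following Sunday is 2018-09-09.
The following Tuesday is 2018-09-11.
Next Sunday: 2018-09-16.
The following Tuesday is 2018-09-18.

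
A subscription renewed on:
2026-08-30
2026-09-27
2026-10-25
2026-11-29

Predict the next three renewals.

Every date is a Sunday; gaps 28, 28, 35 days.
Each is the last Sunday of its month (at least one falls on the 29th or later, ruling out '4th Sunday').
Last Sunday of December 2026: 2026-12-27.
January 2027 ends with Sunday 2027-01-31.
Last Sunday of February 2027: 2027-02-28.

2026-12-27, 2027-01-31, 2027-02-28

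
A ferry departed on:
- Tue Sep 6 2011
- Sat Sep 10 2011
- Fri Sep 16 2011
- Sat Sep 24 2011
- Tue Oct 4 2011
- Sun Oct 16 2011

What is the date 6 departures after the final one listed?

The spacing grows by 2 each time: 4, 6, 8, 10, 12 days.
Next gap: 14 days. Sun Oct 16 2011 + 14 days = Sun Oct 30 2011.
Next gap: 16 days. Sun Oct 30 2011 + 16 days = Tue Nov 15 2011.
Next gap: 18 days. Tue Nov 15 2011 + 18 days = Sat Dec 3 2011.
Next gap: 20 days. Sat Dec 3 2011 + 20 days = Fri Dec 23 2011.
Next gap: 22 days. Fri Dec 23 2011 + 22 days = Sat Jan 14 2012.
Next gap: 24 days. Sat Jan 14 2012 + 24 days = Tue Feb 7 2012.

Tue Feb 7 2012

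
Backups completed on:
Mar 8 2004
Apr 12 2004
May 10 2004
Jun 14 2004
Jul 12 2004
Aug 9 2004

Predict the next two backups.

Sep 13 2004, Oct 11 2004

All dates are Mondays, 35, 28, 35, 28, 28 days apart.
Specifically, the 2nd Monday of each month.
September 2004 — 2nd Monday is Sep 13 2004.
2nd Monday of October 2004: Oct 11 2004.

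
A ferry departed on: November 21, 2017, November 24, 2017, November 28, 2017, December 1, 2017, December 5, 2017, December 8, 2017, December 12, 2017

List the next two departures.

December 15, 2017; December 19, 2017

Every event lands on a Tuesday or Friday (gaps cycle 3, 4, 3, 4, 3, 4).
So the schedule is: every Tuesday and Friday.
Next Friday: December 15, 2017.
The following Tuesday is December 19, 2017.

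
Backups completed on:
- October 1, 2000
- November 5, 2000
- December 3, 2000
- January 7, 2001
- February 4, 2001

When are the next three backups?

All dates are Sundays, 35, 28, 35, 28 days apart.
Specifically, the 1st Sunday of each month.
1st Sunday of March 2001: March 4, 2001.
April 2001 — 1st Sunday is April 1, 2001.
May 2001 — 1st Sunday is May 6, 2001.

March 4, 2001; April 1, 2001; May 6, 2001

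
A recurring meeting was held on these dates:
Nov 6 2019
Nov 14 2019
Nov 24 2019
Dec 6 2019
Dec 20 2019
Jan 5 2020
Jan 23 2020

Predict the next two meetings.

Feb 12 2020, Mar 5 2020

Intervals are 8, 10, 12, 14, 16, 18 days — an arithmetic progression with common difference 2.
Next gap: 20 days. Jan 23 2020 + 20 days = Feb 12 2020.
Next gap: 22 days. Feb 12 2020 + 22 days = Mar 5 2020.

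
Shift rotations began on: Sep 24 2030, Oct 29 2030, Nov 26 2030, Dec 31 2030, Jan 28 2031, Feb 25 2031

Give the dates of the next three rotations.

Mar 25 2031, Apr 29 2031, May 27 2031

Every date is a Tuesday; gaps 35, 28, 35, 28, 28 days.
Each is the last Tuesday of its month (at least one falls on the 29th or later, ruling out '4th Tuesday').
Last Tuesday of March 2031: Mar 25 2031.
Last Tuesday of April 2031: Apr 29 2031.
Last Tuesday of May 2031: May 27 2031.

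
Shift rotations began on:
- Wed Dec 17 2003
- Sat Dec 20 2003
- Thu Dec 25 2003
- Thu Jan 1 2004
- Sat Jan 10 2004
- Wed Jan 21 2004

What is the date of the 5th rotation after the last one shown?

Thu Apr 15 2004

Intervals are 3, 5, 7, 9, 11 days — an arithmetic progression with common difference 2.
Next gap: 13 days. Wed Jan 21 2004 + 13 days = Tue Feb 3 2004.
Next gap: 15 days. Tue Feb 3 2004 + 15 days = Wed Feb 18 2004.
Next gap: 17 days. Wed Feb 18 2004 + 17 days = Sat Mar 6 2004.
Next gap: 19 days. Sat Mar 6 2004 + 19 days = Thu Mar 25 2004.
Next gap: 21 days. Thu Mar 25 2004 + 21 days = Thu Apr 15 2004.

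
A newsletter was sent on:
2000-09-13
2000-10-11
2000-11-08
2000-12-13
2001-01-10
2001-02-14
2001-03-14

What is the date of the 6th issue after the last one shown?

2001-09-12

Gaps: 28, 28, 35, 28, 35, 28 days — a mix of 28 and 35. Every date is a Wednesday.
Each is the 2nd Wednesday of its month.
April 2001 — 2nd Wednesday is 2001-04-11.
May 2001 — 2nd Wednesday is 2001-05-09.
June 2001 — 2nd Wednesday is 2001-06-13.
July 2001 — 2nd Wednesday is 2001-07-11.
August 2001 — 2nd Wednesday is 2001-08-08.
September 2001 — 2nd Wednesday is 2001-09-12.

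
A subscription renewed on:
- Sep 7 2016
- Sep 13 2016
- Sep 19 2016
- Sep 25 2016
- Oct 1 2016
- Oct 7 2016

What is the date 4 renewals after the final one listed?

Oct 31 2016

The spacing is 6, 6, 6, 6, 6 days — always 6 days.
Oct 7 2016 + 6 days = Oct 13 2016.
Oct 13 2016 + 6 days = Oct 19 2016.
Oct 19 2016 + 6 days = Oct 25 2016.
Oct 25 2016 + 6 days = Oct 31 2016.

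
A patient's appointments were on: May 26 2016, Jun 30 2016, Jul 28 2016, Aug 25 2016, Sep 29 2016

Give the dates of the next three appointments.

Oct 27 2016, Nov 24 2016, Dec 29 2016

Every date is a Thursday; gaps 35, 28, 28, 35 days.
Each is the last Thursday of its month (at least one falls on the 29th or later, ruling out '4th Thursday').
Last Thursday of October 2016: Oct 27 2016.
November 2016 ends with Thursday Nov 24 2016.
Last Thursday of December 2016: Dec 29 2016.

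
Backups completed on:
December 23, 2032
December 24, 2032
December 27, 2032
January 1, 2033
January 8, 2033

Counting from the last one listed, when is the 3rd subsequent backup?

The spacing grows by 2 each time: 1, 3, 5, 7 days.
Next gap: 9 days. January 8, 2033 + 9 days = January 17, 2033.
Next gap: 11 days. January 17, 2033 + 11 days = January 28, 2033.
Next gap: 13 days. January 28, 2033 + 13 days = February 10, 2033.

February 10, 2033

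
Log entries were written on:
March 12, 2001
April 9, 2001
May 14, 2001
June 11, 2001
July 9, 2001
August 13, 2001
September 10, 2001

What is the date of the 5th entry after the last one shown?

All dates are Mondays, 28, 35, 28, 28, 35, 28 days apart.
Specifically, the 2nd Monday of each month.
2nd Monday of October 2001: October 8, 2001.
November 2001 — 2nd Monday is November 12, 2001.
December 2001 — 2nd Monday is December 10, 2001.
January 2002 — 2nd Monday is January 14, 2002.
February 2002 — 2nd Monday is February 11, 2002.

February 11, 2002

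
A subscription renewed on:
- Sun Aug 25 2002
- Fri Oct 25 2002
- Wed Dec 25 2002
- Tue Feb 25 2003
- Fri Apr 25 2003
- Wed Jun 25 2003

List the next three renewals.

Gaps: 61, 61, 62, 59, 61 days — not constant. Every event is on the 25th of the month.
Pattern: the 25th of every 2 months.
Next: August 2003 → Mon Aug 25 2003.
Next: October 2003 → Sat Oct 25 2003.
Next: December 2003 → Thu Dec 25 2003.

Mon Aug 25 2003, Sat Oct 25 2003, Thu Dec 25 2003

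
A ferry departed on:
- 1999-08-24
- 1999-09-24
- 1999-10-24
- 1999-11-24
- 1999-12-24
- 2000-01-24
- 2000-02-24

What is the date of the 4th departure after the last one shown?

2000-06-24

Gaps: 31, 30, 31, 30, 31, 31 days — not constant. Every event is on the 24th of the month.
Pattern: the 24th of each month.
March 2000: 2000-03-24.
April 2000: 2000-04-24.
May 2000: 2000-05-24.
June 2000: 2000-06-24.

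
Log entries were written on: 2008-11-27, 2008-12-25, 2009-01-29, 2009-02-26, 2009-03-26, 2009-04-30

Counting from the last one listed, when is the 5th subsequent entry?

2009-09-24

All Thursdays; the gaps (28, 35, 28, 28, 35) vary with month length.
This is the last Thursday of each month.
May 2009 ends with Thursday 2009-05-28.
June 2009 ends with Thursday 2009-06-25.
July 2009 ends with Thursday 2009-07-30.
Last Thursday of August 2009: 2009-08-27.
Last Thursday of September 2009: 2009-09-24.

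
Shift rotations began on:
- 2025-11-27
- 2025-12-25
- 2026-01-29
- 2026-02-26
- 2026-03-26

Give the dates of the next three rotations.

2026-04-30, 2026-05-28, 2026-06-25

Every date is a Thursday; gaps 28, 35, 28, 28 days.
Each is the last Thursday of its month (at least one falls on the 29th or later, ruling out '4th Thursday').
Last Thursday of April 2026: 2026-04-30.
May 2026 ends with Thursday 2026-05-28.
June 2026 ends with Thursday 2026-06-25.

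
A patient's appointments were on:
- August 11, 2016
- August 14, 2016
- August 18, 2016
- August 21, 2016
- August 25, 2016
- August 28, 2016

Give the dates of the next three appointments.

Gaps: 3, 4, 3, 4, 3 days — not constant, but cyclic with period 2.
The events fall on every Thursday and Sunday.
Next Thursday: September 1, 2016.
The following Sunday is September 4, 2016.
The following Thursday is September 8, 2016.

September 1, 2016; September 4, 2016; September 8, 2016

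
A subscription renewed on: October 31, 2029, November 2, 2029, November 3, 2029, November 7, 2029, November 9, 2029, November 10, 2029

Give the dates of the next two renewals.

November 14, 2029; November 16, 2029

The gap pattern 2, 1, 4, 2, 1 repeats every 3 events.
These are the Wednesdays, Fridays and Saturdays of each week.
Next Wednesday: November 14, 2029.
Next Friday: November 16, 2029.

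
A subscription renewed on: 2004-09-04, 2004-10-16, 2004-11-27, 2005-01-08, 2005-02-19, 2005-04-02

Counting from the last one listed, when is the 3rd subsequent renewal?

2005-08-06

The spacing is 42, 42, 42, 42, 42 days — always 42 days.
2005-04-02 + 42 days = 2005-05-14.
2005-05-14 + 42 days = 2005-06-25.
2005-06-25 + 42 days = 2005-08-06.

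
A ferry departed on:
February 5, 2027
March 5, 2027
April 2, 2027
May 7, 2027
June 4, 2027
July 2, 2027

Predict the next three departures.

Gaps: 28, 28, 35, 28, 28 days — a mix of 28 and 35. Every date is a Friday.
Each is the 1st Friday of its month.
August 2027 — 1st Friday is August 6, 2027.
September 2027 — 1st Friday is September 3, 2027.
1st Friday of October 2027: October 1, 2027.

August 6, 2027; September 3, 2027; October 1, 2027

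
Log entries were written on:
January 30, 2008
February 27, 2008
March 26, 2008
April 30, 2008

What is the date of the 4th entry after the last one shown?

August 27, 2008

All Wednesdays; the gaps (28, 28, 35) vary with month length.
This is the last Wednesday of each month.
Last Wednesday of May 2008: May 28, 2008.
Last Wednesday of June 2008: June 25, 2008.
Last Wednesday of July 2008: July 30, 2008.
Last Wednesday of August 2008: August 27, 2008.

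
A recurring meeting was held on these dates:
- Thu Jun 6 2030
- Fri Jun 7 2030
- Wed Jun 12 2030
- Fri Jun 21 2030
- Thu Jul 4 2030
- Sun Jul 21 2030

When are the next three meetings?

Gaps: 1, 5, 9, 13, 17 days — each gap is 4 larger than the previous one.
Next gap: 21 days. Sun Jul 21 2030 + 21 days = Sun Aug 11 2030.
Next gap: 25 days. Sun Aug 11 2030 + 25 days = Thu Sep 5 2030.
Next gap: 29 days. Thu Sep 5 2030 + 29 days = Fri Oct 4 2030.

Sun Aug 11 2030, Thu Sep 5 2030, Fri Oct 4 2030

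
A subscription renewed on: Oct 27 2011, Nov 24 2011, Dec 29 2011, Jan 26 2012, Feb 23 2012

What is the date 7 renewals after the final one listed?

Sep 27 2012

Every date is a Thursday; gaps 28, 35, 28, 28 days.
Each is the last Thursday of its month (at least one falls on the 29th or later, ruling out '4th Thursday').
Last Thursday of March 2012: Mar 29 2012.
Last Thursday of April 2012: Apr 26 2012.
Last Thursday of May 2012: May 31 2012.
Last Thursday of June 2012: Jun 28 2012.
July 2012 ends with Thursday Jul 26 2012.
August 2012 ends with Thursday Aug 30 2012.
Last Thursday of September 2012: Sep 27 2012.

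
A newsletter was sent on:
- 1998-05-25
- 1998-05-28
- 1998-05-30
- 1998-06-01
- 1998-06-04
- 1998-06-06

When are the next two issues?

The gap pattern 3, 2, 2, 3, 2 repeats every 3 events.
These are the Mondays, Thursdays and Saturdays of each week.
Next Monday: 1998-06-08.
The following Thursday is 1998-06-11.

1998-06-08, 1998-06-11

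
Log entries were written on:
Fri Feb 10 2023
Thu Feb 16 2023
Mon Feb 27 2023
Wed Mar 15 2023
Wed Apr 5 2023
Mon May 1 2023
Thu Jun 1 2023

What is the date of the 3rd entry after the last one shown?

Mon Oct 2 2023

Intervals are 6, 11, 16, 21, 26, 31 days — an arithmetic progression with common difference 5.
Next gap: 36 days. Thu Jun 1 2023 + 36 days = Fri Jul 7 2023.
Next gap: 41 days. Fri Jul 7 2023 + 41 days = Thu Aug 17 2023.
Next gap: 46 days. Thu Aug 17 2023 + 46 days = Mon Oct 2 2023.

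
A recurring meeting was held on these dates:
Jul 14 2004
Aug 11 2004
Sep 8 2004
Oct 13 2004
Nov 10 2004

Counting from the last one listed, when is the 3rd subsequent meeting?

Feb 9 2005

These are Wednesdays at 28- or 35-day spacing (28, 28, 35, 28).
The pattern: 2nd Wednesday of the month.
2nd Wednesday of December 2004: Dec 8 2004.
January 2005 — 2nd Wednesday is Jan 12 2005.
2nd Wednesday of February 2005: Feb 9 2005.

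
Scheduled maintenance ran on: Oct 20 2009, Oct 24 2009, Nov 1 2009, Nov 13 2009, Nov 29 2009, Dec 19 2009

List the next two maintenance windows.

Jan 12 2010, Feb 9 2010

The spacing grows by 4 each time: 4, 8, 12, 16, 20 days.
Next gap: 24 days. Dec 19 2009 + 24 days = Jan 12 2010.
Next gap: 28 days. Jan 12 2010 + 28 days = Feb 9 2010.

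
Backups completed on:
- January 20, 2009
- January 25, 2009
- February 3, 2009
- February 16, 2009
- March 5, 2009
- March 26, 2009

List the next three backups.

Gaps: 5, 9, 13, 17, 21 days — each gap is 4 larger than the previous one.
Next gap: 25 days. March 26, 2009 + 25 days = April 20, 2009.
Next gap: 29 days. April 20, 2009 + 29 days = May 19, 2009.
Next gap: 33 days. May 19, 2009 + 33 days = June 21, 2009.

April 20, 2009; May 19, 2009; June 21, 2009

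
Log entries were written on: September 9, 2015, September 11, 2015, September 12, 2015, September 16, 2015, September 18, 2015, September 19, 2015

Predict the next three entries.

Every event lands on a Wednesday or Friday or Saturday (gaps cycle 2, 1, 4, 2, 1).
So the schedule is: every Wednesday, Friday and Saturday.
Next Wednesday: September 23, 2015.
The following Friday is September 25, 2015.
The following Saturday is September 26, 2015.

September 23, 2015; September 25, 2015; September 26, 2015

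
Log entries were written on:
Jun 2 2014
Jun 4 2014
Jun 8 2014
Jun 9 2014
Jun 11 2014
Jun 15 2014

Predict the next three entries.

Gaps: 2, 4, 1, 2, 4 days — not constant, but cyclic with period 3.
The events fall on every Monday, Wednesday and Sunday.
The following Monday is Jun 16 2014.
The following Wednesday is Jun 18 2014.
Next Sunday: Jun 22 2014.

Jun 16 2014, Jun 18 2014, Jun 22 2014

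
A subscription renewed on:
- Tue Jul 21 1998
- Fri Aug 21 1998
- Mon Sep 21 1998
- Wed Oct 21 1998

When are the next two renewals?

Sat Nov 21 1998, Mon Dec 21 1998

The day-of-month is always 21 (31, 31, 30 days between events).
So this recurs on the 21st of each month.
Next: November 1998 → Sat Nov 21 1998.
Next: December 1998 → Mon Dec 21 1998.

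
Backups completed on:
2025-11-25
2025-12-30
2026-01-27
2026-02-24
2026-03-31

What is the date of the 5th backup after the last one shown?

2026-08-25

Every date is a Tuesday; gaps 35, 28, 28, 35 days.
Each is the last Tuesday of its month (at least one falls on the 29th or later, ruling out '4th Tuesday').
Last Tuesday of April 2026: 2026-04-28.
May 2026 ends with Tuesday 2026-05-26.
Last Tuesday of June 2026: 2026-06-30.
July 2026 ends with Tuesday 2026-07-28.
August 2026 ends with Tuesday 2026-08-25.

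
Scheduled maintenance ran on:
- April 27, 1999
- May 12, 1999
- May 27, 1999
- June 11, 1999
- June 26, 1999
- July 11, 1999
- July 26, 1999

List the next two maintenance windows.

Gaps between consecutive events: 15, 15, 15, 15, 15, 15 days — a constant 15-day interval.
July 26, 1999 + 15 days = August 10, 1999.
August 10, 1999 + 15 days = August 25, 1999.

August 10, 1999; August 25, 1999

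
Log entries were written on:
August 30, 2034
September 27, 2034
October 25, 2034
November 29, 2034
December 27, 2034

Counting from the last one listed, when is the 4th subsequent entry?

All Wednesdays; the gaps (28, 28, 35, 28) vary with month length.
This is the last Wednesday of each month.
Last Wednesday of January 2035: January 31, 2035.
Last Wednesday of February 2035: February 28, 2035.
Last Wednesday of March 2035: March 28, 2035.
April 2035 ends with Wednesday April 25, 2035.

April 25, 2035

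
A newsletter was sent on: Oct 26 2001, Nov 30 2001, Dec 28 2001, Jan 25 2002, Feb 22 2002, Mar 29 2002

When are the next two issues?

All Fridays; the gaps (35, 28, 28, 28, 35) vary with month length.
This is the last Friday of each month.
Last Friday of April 2002: Apr 26 2002.
Last Friday of May 2002: May 31 2002.

Apr 26 2002, May 31 2002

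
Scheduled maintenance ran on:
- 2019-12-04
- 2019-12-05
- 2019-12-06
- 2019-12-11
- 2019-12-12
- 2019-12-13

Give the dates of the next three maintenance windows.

Every event lands on a Wednesday or Thursday or Friday (gaps cycle 1, 1, 5, 1, 1).
So the schedule is: every Wednesday, Thursday and Friday.
The following Wednesday is 2019-12-18.
Next Thursday: 2019-12-19.
The following Friday is 2019-12-20.

2019-12-18, 2019-12-19, 2019-12-20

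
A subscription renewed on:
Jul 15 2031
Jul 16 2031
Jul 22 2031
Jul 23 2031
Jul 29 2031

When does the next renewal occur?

The gap pattern 1, 6, 1, 6 repeats every 2 events.
These are the Tuesdays and Wednesdays of each week.
Next Wednesday: Jul 30 2031.

Jul 30 2031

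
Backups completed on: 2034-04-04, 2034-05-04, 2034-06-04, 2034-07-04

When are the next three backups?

2034-08-04, 2034-09-04, 2034-10-04

Gaps: 30, 31, 30 days — not constant. Every event is on the 4th of the month.
Pattern: the 4th of each month.
August 2034: 2034-08-04.
September 2034: 2034-09-04.
Next: October 2034 → 2034-10-04.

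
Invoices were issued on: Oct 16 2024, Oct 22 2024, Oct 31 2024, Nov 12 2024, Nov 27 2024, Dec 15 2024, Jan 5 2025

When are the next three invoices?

The spacing grows by 3 each time: 6, 9, 12, 15, 18, 21 days.
Next gap: 24 days. Jan 5 2025 + 24 days = Jan 29 2025.
Next gap: 27 days. Jan 29 2025 + 27 days = Feb 25 2025.
Next gap: 30 days. Feb 25 2025 + 30 days = Mar 27 2025.

Jan 29 2025, Feb 25 2025, Mar 27 2025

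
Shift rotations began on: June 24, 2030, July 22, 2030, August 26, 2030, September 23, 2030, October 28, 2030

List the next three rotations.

These are Mondays at 28- or 35-day spacing (28, 35, 28, 35).
The pattern: 4th Monday of the month.
4th Monday of November 2030: November 25, 2030.
4th Monday of December 2030: December 23, 2030.
January 2031 — 4th Monday is January 27, 2031.

November 25, 2030; December 23, 2030; January 27, 2031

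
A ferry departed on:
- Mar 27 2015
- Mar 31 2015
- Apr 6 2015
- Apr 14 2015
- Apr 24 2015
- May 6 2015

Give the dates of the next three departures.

May 20 2015, Jun 5 2015, Jun 23 2015

Intervals are 4, 6, 8, 10, 12 days — an arithmetic progression with common difference 2.
Next gap: 14 days. May 6 2015 + 14 days = May 20 2015.
Next gap: 16 days. May 20 2015 + 16 days = Jun 5 2015.
Next gap: 18 days. Jun 5 2015 + 18 days = Jun 23 2015.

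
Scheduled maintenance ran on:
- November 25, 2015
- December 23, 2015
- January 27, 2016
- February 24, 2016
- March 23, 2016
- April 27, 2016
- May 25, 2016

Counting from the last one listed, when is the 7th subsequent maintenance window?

All dates are Wednesdays, 28, 35, 28, 28, 35, 28 days apart.
Specifically, the 4th Wednesday of each month.
June 2016 — 4th Wednesday is June 22, 2016.
July 2016 — 4th Wednesday is July 27, 2016.
4th Wednesday of August 2016: August 24, 2016.
September 2016 — 4th Wednesday is September 28, 2016.
October 2016 — 4th Wednesday is October 26, 2016.
November 2016 — 4th Wednesday is November 23, 2016.
4th Wednesday of December 2016: December 28, 2016.

December 28, 2016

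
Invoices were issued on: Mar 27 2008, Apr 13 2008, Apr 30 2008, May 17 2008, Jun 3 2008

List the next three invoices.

Gaps between consecutive events: 17, 17, 17, 17 days — a constant 17-day interval.
Jun 3 2008 + 17 days = Jun 20 2008.
Jun 20 2008 + 17 days = Jul 7 2008.
Jul 7 2008 + 17 days = Jul 24 2008.

Jun 20 2008, Jul 7 2008, Jul 24 2008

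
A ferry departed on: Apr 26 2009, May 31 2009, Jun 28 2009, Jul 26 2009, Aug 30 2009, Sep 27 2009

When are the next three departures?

These are Sundays with 35, 28, 28, 35, 28-day gaps.
Each is the final Sunday of its month — May 31 2009 is past the 28th, so '4th Sunday' doesn't fit.
October 2009 ends with Sunday Oct 25 2009.
November 2009 ends with Sunday Nov 29 2009.
December 2009 ends with Sunday Dec 27 2009.

Oct 25 2009, Nov 29 2009, Dec 27 2009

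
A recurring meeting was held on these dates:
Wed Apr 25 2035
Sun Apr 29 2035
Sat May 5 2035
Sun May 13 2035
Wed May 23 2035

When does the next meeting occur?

Mon Jun 4 2035

Gaps: 4, 6, 8, 10 days — each gap is 2 larger than the previous one.
Next gap: 12 days. Wed May 23 2035 + 12 days = Mon Jun 4 2035.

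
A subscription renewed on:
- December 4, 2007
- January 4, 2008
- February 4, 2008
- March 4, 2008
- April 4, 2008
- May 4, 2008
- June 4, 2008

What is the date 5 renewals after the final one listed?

The day-of-month is always 4 (31, 31, 29, 31, 30, 31 days between events).
So this recurs on the 4th of each month.
Next: July 2008 → July 4, 2008.
Next: August 2008 → August 4, 2008.
September 2008: September 4, 2008.
Next: October 2008 → October 4, 2008.
Next: November 2008 → November 4, 2008.

November 4, 2008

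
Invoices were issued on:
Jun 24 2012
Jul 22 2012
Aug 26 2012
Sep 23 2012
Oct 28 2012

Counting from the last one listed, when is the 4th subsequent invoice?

Gaps: 28, 35, 28, 35 days — a mix of 28 and 35. Every date is a Sunday.
Each is the 4th Sunday of its month.
November 2012 — 4th Sunday is Nov 25 2012.
4th Sunday of December 2012: Dec 23 2012.
4th Sunday of January 2013: Jan 27 2013.
February 2013 — 4th Sunday is Feb 24 2013.

Feb 24 2013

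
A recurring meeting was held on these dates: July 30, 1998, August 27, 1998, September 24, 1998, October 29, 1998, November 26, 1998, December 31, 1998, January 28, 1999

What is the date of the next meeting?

February 25, 1999

These are Thursdays with 28, 28, 35, 28, 35, 28-day gaps.
Each is the final Thursday of its month — July 30, 1998 is past the 28th, so '4th Thursday' doesn't fit.
February 1999 ends with Thursday February 25, 1999.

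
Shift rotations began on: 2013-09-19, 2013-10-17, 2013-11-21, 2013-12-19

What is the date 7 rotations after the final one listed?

2014-07-17

Gaps: 28, 35, 28 days — a mix of 28 and 35. Every date is a Thursday.
Each is the 3rd Thursday of its month.
3rd Thursday of January 2014: 2014-01-16.
3rd Thursday of February 2014: 2014-02-20.
3rd Thursday of March 2014: 2014-03-20.
April 2014 — 3rd Thursday is 2014-04-17.
3rd Thursday of May 2014: 2014-05-15.
June 2014 — 3rd Thursday is 2014-06-19.
July 2014 — 3rd Thursday is 2014-07-17.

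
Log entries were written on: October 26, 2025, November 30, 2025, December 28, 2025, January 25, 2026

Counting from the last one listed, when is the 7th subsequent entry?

Every date is a Sunday; gaps 35, 28, 28 days.
Each is the last Sunday of its month (at least one falls on the 29th or later, ruling out '4th Sunday').
Last Sunday of February 2026: February 22, 2026.
March 2026 ends with Sunday March 29, 2026.
Last Sunday of April 2026: April 26, 2026.
May 2026 ends with Sunday May 31, 2026.
June 2026 ends with Sunday June 28, 2026.
Last Sunday of July 2026: July 26, 2026.
Last Sunday of August 2026: August 30, 2026.

August 30, 2026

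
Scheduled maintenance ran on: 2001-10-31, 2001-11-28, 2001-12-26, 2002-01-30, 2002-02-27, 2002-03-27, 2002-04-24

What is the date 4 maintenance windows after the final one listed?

2002-08-28

All Wednesdays; the gaps (28, 28, 35, 28, 28, 28) vary with month length.
This is the last Wednesday of each month.
May 2002 ends with Wednesday 2002-05-29.
Last Wednesday of June 2002: 2002-06-26.
July 2002 ends with Wednesday 2002-07-31.
August 2002 ends with Wednesday 2002-08-28.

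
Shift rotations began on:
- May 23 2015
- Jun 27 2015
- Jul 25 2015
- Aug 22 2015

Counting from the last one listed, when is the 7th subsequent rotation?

Mar 26 2016

Gaps: 35, 28, 28 days — a mix of 28 and 35. Every date is a Saturday.
Each is the 4th Saturday of its month.
4th Saturday of September 2015: Sep 26 2015.
4th Saturday of October 2015: Oct 24 2015.
4th Saturday of November 2015: Nov 28 2015.
December 2015 — 4th Saturday is Dec 26 2015.
4th Saturday of January 2016: Jan 23 2016.
February 2016 — 4th Saturday is Feb 27 2016.
4th Saturday of March 2016: Mar 26 2016.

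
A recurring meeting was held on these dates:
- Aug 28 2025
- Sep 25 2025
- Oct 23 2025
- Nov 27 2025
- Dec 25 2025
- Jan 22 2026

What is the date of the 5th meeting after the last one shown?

Jun 25 2026

Gaps: 28, 28, 35, 28, 28 days — a mix of 28 and 35. Every date is a Thursday.
Each is the 4th Thursday of its month.
4th Thursday of February 2026: Feb 26 2026.
4th Thursday of March 2026: Mar 26 2026.
April 2026 — 4th Thursday is Apr 23 2026.
May 2026 — 4th Thursday is May 28 2026.
4th Thursday of June 2026: Jun 25 2026.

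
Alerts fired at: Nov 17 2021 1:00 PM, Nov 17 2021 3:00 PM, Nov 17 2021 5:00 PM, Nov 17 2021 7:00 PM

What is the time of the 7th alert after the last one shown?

Nov 18 2021 9:00 AM

Spacing: 2, 2, 2 h — constant 2 h.
Nov 17 2021 7:00 PM + 2 h = Nov 17 2021 9:00 PM.
Nov 17 2021 9:00 PM + 2 h = Nov 17 2021 11:00 PM.
Nov 17 2021 11:00 PM + 2 h = Nov 18 2021 1:00 AM.
Nov 18 2021 1:00 AM + 2 h = Nov 18 2021 3:00 AM.
Nov 18 2021 3:00 AM + 2 h = Nov 18 2021 5:00 AM.
Nov 18 2021 5:00 AM + 2 h = Nov 18 2021 7:00 AM.
Nov 18 2021 7:00 AM + 2 h = Nov 18 2021 9:00 AM.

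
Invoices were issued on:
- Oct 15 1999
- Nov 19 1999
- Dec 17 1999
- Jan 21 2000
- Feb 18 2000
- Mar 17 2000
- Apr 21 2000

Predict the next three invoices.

May 19 2000, Jun 16 2000, Jul 21 2000

All dates are Fridays, 35, 28, 35, 28, 28, 35 days apart.
Specifically, the 3rd Friday of each month.
May 2000 — 3rd Friday is May 19 2000.
June 2000 — 3rd Friday is Jun 16 2000.
3rd Friday of July 2000: Jul 21 2000.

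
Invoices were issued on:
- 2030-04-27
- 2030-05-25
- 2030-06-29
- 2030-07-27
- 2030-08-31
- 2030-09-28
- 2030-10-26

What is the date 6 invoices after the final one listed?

2031-04-26

Every date is a Saturday; gaps 28, 35, 28, 35, 28, 28 days.
Each is the last Saturday of its month (at least one falls on the 29th or later, ruling out '4th Saturday').
November 2030 ends with Saturday 2030-11-30.
Last Saturday of December 2030: 2030-12-28.
Last Saturday of January 2031: 2031-01-25.
February 2031 ends with Saturday 2031-02-22.
Last Saturday of March 2031: 2031-03-29.
April 2031 ends with Saturday 2031-04-26.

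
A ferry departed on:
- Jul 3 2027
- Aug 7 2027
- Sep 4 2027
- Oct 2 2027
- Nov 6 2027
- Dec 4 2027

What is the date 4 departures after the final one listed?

Apr 1 2028

These are Saturdays at 28- or 35-day spacing (35, 28, 28, 35, 28).
The pattern: 1st Saturday of the month.
1st Saturday of January 2028: Jan 1 2028.
1st Saturday of February 2028: Feb 5 2028.
March 2028 — 1st Saturday is Mar 4 2028.
1st Saturday of April 2028: Apr 1 2028.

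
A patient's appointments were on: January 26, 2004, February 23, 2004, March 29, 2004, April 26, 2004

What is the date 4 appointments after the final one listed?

August 30, 2004

All Mondays; the gaps (28, 35, 28) vary with month length.
This is the last Monday of each month.
Last Monday of May 2004: May 31, 2004.
June 2004 ends with Monday June 28, 2004.
July 2004 ends with Monday July 26, 2004.
August 2004 ends with Monday August 30, 2004.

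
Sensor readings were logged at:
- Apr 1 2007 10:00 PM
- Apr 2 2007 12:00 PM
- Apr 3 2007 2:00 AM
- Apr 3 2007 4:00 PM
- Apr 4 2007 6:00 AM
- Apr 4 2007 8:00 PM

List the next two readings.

Gaps: 14, 14, 14, 14, 14 hours — each event is 14 hours after the previous one.
Apr 4 2007 8:00 PM + 14 h = Apr 5 2007 10:00 AM.
Apr 5 2007 10:00 AM + 14 h = Apr 6 2007 12:00 AM.

Apr 5 2007 10:00 AM, Apr 6 2007 12:00 AM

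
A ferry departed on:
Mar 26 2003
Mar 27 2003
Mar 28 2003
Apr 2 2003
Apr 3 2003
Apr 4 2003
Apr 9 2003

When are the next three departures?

Apr 10 2003, Apr 11 2003, Apr 16 2003

The gap pattern 1, 1, 5, 1, 1, 5 repeats every 3 events.
These are the Wednesdays, Thursdays and Fridays of each week.
The following Thursday is Apr 10 2003.
Next Friday: Apr 11 2003.
Next Wednesday: Apr 16 2003.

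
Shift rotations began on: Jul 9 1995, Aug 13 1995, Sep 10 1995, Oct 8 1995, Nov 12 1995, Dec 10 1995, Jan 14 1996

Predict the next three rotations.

Gaps: 35, 28, 28, 35, 28, 35 days — a mix of 28 and 35. Every date is a Sunday.
Each is the 2nd Sunday of its month.
February 1996 — 2nd Sunday is Feb 11 1996.
March 1996 — 2nd Sunday is Mar 10 1996.
2nd Sunday of April 1996: Apr 14 1996.

Feb 11 1996, Mar 10 1996, Apr 14 1996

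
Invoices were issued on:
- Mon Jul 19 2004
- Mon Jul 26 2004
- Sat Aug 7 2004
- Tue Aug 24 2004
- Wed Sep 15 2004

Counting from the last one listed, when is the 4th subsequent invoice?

Intervals are 7, 12, 17, 22 days — an arithmetic progression with common difference 5.
Next gap: 27 days. Wed Sep 15 2004 + 27 days = Tue Oct 12 2004.
Next gap: 32 days. Tue Oct 12 2004 + 32 days = Sat Nov 13 2004.
Next gap: 37 days. Sat Nov 13 2004 + 37 days = Mon Dec 20 2004.
Next gap: 42 days. Mon Dec 20 2004 + 42 days = Mon Jan 31 2005.

Mon Jan 31 2005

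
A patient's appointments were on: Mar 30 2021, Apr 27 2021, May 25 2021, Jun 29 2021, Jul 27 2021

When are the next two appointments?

Aug 31 2021, Sep 28 2021

All Tuesdays; the gaps (28, 28, 35, 28) vary with month length.
This is the last Tuesday of each month.
Last Tuesday of August 2021: Aug 31 2021.
September 2021 ends with Tuesday Sep 28 2021.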